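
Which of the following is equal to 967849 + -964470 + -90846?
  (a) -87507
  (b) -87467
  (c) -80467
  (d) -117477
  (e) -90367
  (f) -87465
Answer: b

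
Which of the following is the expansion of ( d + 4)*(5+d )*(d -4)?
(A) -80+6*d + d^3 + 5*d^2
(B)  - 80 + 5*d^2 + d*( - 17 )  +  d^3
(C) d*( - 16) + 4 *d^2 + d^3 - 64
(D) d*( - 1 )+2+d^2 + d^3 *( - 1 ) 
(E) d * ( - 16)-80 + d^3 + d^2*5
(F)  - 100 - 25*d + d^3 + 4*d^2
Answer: E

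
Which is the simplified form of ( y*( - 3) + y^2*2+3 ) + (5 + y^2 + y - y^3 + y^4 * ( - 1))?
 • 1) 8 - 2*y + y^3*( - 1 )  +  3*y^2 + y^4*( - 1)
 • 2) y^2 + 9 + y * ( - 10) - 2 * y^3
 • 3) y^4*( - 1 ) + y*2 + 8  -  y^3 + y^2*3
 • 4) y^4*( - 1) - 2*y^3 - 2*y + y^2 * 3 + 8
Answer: 1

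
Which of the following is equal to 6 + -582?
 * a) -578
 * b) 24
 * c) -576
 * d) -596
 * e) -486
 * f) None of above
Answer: c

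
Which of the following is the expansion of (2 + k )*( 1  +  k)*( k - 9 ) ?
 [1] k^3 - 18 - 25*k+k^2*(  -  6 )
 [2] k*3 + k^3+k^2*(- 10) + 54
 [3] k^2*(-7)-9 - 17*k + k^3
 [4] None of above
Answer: 1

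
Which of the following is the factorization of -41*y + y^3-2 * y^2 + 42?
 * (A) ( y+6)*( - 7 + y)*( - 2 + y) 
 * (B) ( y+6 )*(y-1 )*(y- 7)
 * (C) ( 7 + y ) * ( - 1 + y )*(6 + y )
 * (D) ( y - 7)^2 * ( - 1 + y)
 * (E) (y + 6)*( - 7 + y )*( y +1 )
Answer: B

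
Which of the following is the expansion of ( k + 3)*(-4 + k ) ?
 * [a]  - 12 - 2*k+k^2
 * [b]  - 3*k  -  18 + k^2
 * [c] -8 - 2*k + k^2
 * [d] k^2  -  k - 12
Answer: d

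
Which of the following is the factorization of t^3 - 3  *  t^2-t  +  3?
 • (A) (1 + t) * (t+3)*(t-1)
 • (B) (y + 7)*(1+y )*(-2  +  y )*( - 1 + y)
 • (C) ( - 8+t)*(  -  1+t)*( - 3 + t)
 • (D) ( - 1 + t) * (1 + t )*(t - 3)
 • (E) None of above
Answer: D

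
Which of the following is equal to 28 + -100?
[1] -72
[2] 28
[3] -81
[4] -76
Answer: 1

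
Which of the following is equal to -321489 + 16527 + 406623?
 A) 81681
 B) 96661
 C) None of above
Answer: C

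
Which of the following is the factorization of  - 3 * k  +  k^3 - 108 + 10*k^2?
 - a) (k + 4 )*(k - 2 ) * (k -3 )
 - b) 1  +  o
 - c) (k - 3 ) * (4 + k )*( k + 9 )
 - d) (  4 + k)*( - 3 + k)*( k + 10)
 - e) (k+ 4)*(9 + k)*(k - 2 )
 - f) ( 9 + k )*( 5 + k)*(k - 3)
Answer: c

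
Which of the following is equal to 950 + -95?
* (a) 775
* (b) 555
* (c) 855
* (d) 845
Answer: c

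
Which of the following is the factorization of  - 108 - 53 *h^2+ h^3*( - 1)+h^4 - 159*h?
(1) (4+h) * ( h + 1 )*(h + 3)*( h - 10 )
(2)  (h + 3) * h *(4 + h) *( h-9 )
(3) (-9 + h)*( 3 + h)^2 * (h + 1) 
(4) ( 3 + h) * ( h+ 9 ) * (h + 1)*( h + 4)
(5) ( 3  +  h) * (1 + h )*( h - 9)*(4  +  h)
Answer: 5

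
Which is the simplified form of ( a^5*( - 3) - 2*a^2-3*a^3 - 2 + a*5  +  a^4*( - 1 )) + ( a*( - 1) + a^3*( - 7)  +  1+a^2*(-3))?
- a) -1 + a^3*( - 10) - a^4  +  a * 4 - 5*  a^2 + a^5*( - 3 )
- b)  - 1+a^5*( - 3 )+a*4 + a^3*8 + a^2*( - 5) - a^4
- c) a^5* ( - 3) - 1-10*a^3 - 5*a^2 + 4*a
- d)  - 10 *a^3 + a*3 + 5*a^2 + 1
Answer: a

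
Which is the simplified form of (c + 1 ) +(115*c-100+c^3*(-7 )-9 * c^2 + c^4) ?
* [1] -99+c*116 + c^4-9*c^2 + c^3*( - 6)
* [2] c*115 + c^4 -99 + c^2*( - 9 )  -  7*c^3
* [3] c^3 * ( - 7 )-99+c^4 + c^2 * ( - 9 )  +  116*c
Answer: 3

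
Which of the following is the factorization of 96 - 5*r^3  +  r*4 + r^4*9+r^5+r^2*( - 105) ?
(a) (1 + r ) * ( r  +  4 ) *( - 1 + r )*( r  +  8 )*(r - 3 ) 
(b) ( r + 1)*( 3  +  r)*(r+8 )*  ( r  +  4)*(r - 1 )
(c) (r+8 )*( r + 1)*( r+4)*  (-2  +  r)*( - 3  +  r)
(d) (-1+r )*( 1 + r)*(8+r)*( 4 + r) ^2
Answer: a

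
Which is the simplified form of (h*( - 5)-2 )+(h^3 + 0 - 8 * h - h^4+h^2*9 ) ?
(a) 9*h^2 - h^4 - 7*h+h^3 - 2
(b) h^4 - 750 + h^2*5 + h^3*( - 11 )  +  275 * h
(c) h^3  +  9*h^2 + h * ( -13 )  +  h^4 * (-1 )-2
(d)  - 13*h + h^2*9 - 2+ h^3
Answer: c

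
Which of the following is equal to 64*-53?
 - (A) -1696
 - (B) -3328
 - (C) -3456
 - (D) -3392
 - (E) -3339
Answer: D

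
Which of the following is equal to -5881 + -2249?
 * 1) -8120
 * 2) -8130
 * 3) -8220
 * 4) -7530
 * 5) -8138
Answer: 2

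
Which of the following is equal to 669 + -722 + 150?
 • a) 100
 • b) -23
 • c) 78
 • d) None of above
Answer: d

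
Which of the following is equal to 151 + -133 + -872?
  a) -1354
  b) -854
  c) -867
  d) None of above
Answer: b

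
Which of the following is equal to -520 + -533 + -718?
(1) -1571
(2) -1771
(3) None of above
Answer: 2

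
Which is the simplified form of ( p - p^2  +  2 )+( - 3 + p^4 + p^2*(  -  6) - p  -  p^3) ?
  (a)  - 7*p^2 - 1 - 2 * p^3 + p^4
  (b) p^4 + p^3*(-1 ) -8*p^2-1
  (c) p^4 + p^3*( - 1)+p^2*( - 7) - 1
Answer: c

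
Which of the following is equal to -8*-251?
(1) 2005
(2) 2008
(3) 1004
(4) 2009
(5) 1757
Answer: 2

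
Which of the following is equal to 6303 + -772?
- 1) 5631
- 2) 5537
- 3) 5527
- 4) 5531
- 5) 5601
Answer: 4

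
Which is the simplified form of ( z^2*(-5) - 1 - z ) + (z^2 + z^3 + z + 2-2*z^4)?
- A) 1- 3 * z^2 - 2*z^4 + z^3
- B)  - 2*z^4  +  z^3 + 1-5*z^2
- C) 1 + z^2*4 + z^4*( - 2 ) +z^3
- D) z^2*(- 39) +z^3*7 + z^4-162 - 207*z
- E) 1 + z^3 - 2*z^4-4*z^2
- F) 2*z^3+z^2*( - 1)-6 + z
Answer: E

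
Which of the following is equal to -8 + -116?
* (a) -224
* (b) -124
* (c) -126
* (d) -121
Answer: b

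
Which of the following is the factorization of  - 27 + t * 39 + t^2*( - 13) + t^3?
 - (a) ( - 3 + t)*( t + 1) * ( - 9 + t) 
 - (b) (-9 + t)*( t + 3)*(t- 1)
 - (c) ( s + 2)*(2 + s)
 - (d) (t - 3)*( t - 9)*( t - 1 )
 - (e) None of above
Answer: d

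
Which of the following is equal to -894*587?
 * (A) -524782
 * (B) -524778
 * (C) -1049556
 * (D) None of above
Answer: B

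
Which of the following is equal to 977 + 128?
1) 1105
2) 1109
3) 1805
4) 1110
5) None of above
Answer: 1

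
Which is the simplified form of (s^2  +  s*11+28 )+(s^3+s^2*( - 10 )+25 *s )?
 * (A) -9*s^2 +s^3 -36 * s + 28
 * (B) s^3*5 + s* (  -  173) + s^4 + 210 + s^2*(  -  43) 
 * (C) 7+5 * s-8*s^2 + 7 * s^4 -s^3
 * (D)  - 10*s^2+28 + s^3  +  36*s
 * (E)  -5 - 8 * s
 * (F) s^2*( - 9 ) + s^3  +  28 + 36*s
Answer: F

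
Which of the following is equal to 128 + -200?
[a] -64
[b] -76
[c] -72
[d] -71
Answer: c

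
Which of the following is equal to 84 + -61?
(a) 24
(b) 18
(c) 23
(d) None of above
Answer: c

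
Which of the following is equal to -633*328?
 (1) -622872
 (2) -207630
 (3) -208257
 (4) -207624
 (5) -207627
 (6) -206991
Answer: 4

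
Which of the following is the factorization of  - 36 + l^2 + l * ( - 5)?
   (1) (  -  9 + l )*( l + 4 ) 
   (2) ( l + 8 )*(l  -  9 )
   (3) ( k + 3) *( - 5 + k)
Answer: 1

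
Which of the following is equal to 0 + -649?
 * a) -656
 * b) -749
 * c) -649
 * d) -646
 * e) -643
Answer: c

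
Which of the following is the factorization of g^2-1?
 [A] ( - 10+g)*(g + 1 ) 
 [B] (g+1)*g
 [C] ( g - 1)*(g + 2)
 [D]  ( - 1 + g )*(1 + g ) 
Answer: D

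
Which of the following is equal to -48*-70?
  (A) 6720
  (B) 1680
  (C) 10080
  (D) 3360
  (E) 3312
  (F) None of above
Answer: D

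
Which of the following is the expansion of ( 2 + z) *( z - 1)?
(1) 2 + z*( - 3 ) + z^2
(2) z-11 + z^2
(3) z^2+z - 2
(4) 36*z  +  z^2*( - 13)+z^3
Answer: 3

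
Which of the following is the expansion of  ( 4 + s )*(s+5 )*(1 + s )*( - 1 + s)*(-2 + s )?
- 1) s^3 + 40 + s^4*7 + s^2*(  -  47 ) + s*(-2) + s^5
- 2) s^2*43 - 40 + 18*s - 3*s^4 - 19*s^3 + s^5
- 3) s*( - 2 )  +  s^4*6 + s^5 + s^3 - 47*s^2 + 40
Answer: 1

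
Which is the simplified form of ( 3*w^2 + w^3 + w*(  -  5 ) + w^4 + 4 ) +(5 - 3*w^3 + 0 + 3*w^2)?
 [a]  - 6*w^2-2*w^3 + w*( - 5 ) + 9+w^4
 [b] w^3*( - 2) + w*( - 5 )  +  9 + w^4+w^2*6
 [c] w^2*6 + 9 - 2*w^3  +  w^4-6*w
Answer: b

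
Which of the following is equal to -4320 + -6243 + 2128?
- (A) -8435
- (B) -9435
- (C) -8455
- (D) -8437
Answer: A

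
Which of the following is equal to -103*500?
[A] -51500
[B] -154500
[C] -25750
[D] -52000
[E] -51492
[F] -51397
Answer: A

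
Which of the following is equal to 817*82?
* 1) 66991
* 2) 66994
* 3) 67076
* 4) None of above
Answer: 2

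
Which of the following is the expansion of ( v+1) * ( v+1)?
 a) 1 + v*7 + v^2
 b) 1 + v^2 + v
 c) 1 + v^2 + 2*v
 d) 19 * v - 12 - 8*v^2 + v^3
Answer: c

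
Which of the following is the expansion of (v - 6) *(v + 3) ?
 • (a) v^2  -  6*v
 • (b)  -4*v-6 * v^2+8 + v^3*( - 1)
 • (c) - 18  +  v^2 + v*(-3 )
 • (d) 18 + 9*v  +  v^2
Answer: c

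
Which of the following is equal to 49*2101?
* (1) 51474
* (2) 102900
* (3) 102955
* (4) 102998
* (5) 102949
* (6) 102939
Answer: 5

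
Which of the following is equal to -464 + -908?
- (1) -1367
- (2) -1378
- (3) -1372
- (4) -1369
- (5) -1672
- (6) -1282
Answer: 3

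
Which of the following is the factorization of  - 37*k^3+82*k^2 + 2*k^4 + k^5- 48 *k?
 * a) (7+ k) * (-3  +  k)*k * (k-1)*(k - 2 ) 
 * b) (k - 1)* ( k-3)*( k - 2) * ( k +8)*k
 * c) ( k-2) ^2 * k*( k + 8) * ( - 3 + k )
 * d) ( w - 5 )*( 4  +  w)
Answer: b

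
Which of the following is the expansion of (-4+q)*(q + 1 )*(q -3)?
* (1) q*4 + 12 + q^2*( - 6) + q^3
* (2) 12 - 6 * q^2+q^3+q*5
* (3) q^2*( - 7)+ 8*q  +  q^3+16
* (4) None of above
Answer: 2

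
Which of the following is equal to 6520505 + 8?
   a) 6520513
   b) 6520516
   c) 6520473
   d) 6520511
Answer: a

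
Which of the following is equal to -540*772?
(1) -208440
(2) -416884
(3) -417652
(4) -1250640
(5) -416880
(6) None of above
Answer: 5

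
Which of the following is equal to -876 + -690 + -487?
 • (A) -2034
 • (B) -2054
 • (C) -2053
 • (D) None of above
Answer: C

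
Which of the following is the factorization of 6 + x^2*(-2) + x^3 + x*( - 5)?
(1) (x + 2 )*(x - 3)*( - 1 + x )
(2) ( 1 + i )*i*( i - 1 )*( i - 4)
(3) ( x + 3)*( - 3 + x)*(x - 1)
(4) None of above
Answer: 1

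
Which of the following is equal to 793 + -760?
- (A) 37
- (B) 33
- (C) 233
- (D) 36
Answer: B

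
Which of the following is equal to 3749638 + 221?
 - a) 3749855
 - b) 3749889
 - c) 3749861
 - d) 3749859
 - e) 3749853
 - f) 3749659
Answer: d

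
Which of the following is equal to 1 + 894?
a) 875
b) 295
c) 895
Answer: c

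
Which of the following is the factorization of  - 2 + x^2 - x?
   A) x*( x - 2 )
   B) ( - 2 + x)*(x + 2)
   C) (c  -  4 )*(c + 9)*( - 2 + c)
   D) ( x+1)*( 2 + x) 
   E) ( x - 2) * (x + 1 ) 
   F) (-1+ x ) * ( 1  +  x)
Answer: E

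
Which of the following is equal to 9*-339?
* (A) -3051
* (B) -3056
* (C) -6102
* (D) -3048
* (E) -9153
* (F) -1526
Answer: A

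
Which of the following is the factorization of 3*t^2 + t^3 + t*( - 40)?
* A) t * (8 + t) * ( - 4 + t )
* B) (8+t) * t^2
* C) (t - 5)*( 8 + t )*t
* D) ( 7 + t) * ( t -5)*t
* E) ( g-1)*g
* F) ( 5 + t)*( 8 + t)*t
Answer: C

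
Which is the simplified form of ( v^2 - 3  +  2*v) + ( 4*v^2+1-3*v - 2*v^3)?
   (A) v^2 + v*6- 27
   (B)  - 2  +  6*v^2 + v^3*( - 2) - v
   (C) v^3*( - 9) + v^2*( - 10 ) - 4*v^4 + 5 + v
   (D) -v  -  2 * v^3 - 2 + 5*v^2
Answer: D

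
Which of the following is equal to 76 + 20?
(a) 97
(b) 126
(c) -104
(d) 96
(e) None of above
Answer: d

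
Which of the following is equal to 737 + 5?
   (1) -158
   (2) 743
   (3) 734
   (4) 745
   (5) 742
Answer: 5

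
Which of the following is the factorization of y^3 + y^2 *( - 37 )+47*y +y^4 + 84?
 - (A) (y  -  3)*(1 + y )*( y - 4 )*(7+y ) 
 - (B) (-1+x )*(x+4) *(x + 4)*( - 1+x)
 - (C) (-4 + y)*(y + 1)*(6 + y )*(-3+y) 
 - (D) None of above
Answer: A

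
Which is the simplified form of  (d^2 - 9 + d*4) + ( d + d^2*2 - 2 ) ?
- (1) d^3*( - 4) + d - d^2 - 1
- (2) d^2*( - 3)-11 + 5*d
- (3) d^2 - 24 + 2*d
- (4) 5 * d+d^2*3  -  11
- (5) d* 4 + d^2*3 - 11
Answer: 4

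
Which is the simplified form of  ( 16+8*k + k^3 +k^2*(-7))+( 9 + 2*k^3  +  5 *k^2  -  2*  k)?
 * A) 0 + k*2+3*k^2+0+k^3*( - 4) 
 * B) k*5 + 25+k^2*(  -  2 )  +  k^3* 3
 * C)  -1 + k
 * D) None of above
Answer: D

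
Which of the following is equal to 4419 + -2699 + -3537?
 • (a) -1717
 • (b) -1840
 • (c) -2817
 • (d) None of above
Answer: d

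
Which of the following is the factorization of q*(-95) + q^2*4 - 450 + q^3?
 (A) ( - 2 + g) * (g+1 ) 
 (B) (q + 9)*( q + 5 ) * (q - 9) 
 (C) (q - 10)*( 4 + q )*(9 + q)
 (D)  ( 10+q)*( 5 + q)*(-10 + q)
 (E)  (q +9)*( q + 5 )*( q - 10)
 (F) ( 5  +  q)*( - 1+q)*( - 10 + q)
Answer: E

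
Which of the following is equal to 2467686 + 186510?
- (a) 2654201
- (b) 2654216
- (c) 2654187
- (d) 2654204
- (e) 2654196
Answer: e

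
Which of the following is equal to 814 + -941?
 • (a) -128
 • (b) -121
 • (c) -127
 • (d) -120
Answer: c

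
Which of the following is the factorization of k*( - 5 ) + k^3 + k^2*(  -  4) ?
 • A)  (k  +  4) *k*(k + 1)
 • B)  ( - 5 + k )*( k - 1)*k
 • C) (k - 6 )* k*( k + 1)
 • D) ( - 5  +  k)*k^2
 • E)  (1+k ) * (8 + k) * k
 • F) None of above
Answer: F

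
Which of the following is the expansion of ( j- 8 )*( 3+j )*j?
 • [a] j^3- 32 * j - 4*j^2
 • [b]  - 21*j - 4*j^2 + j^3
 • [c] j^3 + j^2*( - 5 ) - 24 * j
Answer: c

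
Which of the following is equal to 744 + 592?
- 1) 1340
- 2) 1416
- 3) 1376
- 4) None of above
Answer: 4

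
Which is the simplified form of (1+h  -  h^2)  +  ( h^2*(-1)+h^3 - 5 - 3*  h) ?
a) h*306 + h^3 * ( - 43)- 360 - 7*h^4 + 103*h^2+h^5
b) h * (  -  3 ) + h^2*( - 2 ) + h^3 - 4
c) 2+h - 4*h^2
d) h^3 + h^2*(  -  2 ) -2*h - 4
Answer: d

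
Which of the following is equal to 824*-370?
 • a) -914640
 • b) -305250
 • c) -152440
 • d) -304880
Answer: d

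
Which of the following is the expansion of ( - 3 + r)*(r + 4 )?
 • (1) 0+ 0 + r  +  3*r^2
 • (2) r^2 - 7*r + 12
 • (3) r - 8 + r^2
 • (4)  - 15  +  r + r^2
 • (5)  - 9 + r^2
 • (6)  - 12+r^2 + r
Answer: 6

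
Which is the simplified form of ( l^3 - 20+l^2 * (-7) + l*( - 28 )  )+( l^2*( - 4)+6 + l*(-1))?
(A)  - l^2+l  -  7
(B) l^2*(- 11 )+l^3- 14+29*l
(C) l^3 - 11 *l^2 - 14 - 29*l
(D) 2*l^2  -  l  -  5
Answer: C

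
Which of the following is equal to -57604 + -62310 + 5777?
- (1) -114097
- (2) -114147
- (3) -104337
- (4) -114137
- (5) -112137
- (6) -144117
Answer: 4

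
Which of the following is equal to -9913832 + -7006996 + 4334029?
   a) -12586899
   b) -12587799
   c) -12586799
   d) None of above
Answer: c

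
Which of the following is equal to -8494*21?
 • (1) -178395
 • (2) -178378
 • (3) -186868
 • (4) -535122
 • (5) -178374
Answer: 5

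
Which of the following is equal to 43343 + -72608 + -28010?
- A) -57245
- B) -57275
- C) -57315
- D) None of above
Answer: B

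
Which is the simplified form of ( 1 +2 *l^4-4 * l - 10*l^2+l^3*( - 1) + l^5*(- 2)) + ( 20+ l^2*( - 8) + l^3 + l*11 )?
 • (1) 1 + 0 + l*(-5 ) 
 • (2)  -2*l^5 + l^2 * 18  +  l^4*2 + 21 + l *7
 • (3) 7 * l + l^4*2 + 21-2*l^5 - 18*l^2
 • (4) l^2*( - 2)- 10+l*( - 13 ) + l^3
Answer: 3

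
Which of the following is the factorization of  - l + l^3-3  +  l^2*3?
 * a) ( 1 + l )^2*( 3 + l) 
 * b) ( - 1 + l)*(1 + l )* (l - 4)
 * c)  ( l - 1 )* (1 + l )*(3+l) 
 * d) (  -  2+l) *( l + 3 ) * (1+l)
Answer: c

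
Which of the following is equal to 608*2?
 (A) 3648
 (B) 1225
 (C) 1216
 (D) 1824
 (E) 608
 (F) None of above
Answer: C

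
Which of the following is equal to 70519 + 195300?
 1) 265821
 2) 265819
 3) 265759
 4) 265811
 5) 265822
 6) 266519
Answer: 2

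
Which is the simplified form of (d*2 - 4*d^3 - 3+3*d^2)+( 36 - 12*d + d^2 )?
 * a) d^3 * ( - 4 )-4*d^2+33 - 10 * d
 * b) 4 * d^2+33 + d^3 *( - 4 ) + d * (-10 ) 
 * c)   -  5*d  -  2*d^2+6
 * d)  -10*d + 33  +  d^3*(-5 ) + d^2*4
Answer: b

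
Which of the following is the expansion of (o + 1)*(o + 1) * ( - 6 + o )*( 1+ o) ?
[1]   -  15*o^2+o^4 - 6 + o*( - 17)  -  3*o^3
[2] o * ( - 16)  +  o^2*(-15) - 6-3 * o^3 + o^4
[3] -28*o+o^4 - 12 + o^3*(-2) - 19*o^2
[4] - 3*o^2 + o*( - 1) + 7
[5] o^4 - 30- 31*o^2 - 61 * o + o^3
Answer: 1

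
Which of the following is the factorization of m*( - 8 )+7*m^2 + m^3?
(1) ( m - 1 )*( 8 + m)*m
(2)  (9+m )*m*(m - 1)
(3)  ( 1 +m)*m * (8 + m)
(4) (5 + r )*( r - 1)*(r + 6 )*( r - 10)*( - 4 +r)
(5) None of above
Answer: 1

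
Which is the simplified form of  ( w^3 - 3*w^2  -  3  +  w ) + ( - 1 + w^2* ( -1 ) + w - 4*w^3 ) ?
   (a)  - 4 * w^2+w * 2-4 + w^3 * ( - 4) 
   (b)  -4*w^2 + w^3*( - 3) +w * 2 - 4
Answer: b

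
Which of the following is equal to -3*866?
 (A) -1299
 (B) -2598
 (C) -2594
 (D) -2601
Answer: B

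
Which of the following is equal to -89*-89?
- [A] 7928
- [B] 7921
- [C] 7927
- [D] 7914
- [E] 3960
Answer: B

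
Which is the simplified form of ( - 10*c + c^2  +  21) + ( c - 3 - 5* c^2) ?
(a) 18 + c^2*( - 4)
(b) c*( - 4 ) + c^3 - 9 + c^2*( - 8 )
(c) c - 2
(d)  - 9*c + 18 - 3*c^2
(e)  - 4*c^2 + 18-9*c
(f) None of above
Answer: e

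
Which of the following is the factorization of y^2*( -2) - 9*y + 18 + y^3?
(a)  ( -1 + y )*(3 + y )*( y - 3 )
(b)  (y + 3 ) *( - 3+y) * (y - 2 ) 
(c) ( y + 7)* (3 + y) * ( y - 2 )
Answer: b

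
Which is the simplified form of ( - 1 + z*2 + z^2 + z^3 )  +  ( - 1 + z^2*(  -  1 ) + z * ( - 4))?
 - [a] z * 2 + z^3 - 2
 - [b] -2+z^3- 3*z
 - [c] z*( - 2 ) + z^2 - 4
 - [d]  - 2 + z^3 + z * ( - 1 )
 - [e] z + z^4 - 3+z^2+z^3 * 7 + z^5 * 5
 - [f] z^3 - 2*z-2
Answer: f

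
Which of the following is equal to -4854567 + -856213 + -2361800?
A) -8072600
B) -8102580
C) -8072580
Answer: C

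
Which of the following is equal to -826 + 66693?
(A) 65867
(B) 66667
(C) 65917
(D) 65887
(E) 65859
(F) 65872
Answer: A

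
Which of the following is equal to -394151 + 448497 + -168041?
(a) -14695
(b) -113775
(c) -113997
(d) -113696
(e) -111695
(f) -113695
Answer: f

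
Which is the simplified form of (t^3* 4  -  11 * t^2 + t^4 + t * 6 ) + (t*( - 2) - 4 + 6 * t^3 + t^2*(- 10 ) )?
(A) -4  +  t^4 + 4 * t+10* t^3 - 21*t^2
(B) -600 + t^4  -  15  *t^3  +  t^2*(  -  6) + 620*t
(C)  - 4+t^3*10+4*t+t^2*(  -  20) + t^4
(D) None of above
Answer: A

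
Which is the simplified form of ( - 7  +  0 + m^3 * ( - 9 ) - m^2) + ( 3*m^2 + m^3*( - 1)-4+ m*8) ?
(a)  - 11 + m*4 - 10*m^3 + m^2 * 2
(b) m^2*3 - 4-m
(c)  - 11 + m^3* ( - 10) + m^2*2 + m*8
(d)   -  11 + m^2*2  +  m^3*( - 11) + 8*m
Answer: c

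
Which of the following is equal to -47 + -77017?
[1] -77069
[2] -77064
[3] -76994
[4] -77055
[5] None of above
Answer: 2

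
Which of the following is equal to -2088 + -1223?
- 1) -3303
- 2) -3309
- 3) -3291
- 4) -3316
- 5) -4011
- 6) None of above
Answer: 6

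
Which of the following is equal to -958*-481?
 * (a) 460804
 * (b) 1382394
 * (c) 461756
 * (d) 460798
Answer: d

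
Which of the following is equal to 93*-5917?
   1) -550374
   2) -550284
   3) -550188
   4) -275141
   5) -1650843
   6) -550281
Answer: 6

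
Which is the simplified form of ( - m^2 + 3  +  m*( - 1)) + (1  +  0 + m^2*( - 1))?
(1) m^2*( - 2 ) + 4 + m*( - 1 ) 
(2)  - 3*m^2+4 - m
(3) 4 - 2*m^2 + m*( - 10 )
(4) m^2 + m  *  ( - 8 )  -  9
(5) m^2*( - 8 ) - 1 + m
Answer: 1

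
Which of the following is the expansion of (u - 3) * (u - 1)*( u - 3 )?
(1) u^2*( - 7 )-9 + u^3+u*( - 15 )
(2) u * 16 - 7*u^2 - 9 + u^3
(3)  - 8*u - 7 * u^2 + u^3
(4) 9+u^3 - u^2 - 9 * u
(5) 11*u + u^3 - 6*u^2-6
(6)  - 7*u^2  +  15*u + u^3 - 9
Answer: 6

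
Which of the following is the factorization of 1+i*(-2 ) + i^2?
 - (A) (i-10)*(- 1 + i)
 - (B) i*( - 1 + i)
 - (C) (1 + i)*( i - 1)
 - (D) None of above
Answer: D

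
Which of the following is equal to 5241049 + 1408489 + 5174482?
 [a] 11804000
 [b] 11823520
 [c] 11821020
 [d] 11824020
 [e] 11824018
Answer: d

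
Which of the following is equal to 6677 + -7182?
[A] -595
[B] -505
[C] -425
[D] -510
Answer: B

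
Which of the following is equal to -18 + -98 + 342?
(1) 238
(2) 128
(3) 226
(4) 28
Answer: 3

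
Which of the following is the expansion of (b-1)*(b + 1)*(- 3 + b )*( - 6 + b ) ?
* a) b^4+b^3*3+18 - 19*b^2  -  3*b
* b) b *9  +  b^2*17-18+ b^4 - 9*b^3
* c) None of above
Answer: b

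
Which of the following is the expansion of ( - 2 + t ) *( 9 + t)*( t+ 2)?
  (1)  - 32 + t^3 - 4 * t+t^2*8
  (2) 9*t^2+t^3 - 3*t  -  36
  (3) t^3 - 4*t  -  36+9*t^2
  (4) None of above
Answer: 3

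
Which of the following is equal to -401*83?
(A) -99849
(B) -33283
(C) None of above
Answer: B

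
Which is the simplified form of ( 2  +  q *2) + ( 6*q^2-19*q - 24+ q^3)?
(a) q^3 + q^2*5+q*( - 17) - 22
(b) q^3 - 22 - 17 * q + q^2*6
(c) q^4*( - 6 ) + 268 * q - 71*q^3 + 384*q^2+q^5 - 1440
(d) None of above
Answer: b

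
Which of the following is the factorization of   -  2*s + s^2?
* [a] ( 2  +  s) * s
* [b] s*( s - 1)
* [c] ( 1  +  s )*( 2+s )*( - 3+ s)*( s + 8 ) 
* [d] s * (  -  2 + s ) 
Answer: d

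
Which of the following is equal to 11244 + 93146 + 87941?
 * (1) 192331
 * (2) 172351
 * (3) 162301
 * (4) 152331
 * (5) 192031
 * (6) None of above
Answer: 1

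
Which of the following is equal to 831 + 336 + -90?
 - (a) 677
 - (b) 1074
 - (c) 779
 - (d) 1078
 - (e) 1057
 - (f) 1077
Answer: f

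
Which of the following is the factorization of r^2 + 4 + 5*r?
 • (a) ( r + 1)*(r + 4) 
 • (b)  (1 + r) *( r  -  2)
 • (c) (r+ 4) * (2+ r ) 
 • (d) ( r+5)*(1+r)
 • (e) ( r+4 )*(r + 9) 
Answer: a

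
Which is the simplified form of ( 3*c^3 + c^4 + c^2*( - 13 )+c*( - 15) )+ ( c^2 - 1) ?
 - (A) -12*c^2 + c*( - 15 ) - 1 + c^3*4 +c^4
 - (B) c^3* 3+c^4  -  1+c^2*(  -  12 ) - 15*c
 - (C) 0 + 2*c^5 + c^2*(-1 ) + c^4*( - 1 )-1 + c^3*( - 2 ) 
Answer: B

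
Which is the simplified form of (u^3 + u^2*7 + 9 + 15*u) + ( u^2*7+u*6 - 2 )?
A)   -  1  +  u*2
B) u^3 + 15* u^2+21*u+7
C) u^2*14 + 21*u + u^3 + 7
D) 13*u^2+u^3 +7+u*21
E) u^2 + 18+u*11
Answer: C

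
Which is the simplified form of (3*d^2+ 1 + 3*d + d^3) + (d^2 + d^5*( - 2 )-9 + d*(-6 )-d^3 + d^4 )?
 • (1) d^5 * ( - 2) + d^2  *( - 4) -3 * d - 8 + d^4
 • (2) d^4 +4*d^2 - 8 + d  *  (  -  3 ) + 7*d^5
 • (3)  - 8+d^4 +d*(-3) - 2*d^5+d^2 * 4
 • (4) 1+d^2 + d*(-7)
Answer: 3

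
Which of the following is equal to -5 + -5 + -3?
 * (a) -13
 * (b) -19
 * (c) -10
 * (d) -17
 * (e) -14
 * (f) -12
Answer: a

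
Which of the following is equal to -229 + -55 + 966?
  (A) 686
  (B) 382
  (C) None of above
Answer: C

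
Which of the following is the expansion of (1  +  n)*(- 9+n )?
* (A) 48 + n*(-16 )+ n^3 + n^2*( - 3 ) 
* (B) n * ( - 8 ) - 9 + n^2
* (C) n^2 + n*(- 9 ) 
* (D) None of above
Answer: B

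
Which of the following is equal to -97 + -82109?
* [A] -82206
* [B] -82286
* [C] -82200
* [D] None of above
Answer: A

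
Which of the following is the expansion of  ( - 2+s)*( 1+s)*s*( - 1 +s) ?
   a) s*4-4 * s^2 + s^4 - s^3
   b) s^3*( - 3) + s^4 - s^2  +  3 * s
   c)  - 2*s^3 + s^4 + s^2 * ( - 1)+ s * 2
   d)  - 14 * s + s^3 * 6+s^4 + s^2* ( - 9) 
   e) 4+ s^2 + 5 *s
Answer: c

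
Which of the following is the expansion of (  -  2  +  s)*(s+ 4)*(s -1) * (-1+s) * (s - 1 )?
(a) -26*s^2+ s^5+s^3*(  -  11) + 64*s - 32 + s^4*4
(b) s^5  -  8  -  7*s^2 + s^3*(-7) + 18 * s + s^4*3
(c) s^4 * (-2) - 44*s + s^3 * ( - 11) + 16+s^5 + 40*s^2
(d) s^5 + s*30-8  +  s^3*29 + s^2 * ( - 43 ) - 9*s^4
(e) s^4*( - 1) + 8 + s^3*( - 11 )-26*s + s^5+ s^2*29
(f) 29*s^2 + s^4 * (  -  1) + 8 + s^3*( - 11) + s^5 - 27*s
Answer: e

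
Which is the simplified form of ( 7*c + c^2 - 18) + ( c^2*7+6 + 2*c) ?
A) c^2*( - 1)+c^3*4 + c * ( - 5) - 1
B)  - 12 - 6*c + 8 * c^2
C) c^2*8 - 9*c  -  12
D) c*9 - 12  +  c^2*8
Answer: D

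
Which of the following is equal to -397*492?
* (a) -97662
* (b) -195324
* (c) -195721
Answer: b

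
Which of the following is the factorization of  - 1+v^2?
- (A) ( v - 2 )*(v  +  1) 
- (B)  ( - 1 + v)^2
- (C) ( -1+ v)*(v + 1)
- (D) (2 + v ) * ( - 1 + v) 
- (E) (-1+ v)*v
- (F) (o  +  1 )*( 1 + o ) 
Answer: C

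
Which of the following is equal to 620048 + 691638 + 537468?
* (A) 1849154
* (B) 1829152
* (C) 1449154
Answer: A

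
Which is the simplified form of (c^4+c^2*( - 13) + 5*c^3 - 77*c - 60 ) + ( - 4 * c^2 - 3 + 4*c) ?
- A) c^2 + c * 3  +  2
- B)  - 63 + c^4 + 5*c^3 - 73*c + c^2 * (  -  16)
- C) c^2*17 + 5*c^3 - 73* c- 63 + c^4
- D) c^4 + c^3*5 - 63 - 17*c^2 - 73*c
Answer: D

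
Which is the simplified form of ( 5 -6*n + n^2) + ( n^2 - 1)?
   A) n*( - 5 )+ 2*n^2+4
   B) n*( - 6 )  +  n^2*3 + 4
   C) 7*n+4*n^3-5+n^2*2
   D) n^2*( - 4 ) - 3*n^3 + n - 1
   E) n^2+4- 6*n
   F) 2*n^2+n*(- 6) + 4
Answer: F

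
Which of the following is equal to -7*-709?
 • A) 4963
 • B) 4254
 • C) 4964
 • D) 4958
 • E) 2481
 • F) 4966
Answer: A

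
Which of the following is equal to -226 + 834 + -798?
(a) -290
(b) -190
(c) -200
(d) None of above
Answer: b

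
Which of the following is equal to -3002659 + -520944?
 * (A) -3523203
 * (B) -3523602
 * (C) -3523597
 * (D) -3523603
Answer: D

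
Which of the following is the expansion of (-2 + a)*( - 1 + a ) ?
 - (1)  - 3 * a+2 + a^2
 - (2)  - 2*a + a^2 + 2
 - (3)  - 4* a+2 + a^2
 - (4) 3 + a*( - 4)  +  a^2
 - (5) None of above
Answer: 1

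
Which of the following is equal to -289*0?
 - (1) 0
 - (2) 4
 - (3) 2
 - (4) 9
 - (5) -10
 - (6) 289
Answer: 1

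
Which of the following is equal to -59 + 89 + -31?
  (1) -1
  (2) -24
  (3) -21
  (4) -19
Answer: 1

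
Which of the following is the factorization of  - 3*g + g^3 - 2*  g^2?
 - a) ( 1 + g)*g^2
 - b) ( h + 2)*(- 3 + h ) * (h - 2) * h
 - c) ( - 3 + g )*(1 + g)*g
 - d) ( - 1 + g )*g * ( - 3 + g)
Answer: c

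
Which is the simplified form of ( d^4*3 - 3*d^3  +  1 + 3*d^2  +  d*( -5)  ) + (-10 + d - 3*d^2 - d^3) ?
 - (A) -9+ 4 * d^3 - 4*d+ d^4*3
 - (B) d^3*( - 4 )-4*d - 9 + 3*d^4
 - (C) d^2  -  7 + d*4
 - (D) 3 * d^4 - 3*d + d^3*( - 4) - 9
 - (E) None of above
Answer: B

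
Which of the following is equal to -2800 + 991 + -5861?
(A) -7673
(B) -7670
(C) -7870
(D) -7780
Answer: B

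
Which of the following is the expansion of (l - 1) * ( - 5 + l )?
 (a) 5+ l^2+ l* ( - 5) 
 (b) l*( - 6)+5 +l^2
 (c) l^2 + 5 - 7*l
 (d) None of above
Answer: b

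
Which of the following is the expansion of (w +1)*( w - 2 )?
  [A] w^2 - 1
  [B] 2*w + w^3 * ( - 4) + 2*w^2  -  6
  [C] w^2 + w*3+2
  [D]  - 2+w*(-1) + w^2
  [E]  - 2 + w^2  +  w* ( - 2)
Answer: D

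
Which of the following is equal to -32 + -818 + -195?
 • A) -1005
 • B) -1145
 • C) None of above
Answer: C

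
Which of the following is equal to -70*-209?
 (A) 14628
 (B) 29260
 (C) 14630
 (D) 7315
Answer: C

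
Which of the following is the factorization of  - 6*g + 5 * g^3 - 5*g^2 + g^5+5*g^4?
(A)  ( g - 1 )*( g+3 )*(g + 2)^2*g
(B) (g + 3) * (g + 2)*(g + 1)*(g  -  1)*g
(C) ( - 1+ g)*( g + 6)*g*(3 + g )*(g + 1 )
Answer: B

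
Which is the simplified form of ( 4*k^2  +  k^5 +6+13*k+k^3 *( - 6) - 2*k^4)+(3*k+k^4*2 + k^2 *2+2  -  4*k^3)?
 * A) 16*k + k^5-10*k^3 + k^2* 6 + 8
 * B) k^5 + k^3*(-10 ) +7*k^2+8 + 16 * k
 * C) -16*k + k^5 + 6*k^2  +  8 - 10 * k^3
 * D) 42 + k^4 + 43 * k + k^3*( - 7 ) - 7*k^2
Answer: A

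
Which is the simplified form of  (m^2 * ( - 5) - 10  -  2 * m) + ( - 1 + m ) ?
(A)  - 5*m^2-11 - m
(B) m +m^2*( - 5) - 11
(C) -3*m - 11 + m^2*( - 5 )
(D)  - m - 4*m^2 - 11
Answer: A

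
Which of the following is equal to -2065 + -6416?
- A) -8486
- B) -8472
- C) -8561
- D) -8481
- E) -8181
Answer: D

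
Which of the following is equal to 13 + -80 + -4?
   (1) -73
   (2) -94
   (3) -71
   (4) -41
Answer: 3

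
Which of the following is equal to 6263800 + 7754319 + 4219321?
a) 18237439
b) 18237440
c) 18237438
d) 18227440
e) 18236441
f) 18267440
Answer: b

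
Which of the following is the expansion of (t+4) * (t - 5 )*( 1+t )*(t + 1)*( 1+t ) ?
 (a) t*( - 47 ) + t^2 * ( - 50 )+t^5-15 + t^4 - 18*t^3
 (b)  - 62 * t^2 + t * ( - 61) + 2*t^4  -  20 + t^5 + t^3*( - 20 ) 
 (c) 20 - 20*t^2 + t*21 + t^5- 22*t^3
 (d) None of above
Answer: b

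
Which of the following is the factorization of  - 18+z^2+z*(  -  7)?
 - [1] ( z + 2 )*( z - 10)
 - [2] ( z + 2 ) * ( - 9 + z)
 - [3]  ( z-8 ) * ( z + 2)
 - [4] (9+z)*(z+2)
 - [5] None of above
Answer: 2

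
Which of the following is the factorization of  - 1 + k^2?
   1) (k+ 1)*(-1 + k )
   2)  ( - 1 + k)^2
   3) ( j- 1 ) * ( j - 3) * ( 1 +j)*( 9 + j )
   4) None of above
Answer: 1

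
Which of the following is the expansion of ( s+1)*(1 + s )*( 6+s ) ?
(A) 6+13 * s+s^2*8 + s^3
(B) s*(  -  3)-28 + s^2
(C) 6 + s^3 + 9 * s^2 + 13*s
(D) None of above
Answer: A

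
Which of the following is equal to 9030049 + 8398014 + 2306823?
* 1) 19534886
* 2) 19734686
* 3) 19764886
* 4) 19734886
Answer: 4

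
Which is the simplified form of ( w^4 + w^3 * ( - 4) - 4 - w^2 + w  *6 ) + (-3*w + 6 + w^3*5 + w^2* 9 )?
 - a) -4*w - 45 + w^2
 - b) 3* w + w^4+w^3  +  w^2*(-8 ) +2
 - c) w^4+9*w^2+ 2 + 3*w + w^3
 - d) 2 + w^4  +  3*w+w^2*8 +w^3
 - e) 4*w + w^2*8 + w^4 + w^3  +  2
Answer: d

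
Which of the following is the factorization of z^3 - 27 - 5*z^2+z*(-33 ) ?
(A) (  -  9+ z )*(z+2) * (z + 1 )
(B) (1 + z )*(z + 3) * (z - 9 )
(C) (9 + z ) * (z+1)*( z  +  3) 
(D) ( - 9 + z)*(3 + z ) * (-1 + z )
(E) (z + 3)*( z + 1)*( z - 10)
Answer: B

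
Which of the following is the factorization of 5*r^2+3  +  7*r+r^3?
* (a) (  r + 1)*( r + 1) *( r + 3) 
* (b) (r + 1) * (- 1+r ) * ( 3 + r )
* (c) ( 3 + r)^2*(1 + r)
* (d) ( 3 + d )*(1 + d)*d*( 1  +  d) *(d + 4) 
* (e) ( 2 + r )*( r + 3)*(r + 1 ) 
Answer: a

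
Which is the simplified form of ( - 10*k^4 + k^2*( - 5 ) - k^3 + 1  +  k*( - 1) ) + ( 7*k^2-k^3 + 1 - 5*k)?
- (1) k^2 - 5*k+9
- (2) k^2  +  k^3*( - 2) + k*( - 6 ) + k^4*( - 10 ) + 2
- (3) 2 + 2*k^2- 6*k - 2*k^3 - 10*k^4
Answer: 3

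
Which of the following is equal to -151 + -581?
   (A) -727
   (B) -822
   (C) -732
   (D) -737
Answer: C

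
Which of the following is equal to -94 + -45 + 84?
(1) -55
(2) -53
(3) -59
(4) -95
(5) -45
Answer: 1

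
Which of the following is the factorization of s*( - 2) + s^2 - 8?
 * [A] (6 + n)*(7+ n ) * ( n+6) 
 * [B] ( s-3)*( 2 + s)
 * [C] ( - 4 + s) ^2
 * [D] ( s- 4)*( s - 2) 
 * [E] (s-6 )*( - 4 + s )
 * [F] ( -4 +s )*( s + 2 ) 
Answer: F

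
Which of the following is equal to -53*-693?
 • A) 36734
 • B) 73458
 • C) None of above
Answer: C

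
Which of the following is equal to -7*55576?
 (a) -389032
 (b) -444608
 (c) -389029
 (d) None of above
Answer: a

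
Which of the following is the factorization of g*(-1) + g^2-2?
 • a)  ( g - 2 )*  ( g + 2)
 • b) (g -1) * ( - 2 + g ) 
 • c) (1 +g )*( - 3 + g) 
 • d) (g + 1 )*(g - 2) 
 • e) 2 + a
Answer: d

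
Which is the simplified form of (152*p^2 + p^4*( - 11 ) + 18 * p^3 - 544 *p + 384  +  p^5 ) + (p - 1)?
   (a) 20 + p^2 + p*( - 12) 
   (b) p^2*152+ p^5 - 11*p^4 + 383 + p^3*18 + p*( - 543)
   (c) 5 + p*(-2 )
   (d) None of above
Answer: b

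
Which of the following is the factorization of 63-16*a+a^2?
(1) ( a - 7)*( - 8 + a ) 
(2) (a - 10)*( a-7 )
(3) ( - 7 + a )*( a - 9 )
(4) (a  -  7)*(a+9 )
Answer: 3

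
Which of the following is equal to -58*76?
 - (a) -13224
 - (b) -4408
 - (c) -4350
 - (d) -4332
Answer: b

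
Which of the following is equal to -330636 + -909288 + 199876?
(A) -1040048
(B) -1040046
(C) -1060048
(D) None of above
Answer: A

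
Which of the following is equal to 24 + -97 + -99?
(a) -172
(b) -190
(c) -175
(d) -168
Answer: a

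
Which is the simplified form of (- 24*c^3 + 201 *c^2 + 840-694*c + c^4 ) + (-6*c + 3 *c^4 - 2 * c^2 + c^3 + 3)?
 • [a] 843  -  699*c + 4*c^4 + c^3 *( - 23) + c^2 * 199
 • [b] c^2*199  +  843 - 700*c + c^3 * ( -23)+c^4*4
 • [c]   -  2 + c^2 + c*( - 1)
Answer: b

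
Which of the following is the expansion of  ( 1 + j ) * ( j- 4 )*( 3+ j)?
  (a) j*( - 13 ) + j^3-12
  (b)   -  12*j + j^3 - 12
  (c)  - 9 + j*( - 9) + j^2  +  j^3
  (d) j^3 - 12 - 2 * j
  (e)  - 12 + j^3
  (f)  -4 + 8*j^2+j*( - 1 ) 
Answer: a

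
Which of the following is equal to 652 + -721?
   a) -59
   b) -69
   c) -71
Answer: b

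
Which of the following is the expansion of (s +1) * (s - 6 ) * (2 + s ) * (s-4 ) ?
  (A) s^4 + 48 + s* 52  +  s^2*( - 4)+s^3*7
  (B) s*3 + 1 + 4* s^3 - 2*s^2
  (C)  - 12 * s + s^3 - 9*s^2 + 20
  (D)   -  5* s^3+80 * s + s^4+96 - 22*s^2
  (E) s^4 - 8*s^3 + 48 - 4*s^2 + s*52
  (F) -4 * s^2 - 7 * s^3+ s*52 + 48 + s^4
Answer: F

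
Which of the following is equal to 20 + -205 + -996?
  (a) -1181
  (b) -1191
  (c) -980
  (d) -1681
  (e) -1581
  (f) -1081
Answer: a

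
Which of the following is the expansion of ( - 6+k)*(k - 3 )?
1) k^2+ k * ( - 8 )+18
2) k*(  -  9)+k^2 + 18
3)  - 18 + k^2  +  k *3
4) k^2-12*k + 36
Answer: 2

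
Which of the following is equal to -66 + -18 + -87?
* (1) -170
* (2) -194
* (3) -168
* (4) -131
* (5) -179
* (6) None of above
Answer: 6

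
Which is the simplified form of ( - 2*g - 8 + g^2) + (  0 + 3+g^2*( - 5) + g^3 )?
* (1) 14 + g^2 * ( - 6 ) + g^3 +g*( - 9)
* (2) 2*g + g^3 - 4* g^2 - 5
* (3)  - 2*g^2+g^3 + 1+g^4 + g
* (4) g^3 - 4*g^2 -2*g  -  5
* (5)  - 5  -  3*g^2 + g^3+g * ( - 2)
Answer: 4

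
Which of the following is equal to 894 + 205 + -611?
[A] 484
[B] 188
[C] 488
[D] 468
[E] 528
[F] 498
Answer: C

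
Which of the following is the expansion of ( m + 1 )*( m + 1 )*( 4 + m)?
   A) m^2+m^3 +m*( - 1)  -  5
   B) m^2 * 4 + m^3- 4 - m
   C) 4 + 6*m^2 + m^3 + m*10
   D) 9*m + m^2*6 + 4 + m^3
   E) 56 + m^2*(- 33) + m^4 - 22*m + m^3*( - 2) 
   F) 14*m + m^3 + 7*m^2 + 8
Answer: D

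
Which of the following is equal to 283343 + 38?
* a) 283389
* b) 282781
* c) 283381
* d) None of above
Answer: c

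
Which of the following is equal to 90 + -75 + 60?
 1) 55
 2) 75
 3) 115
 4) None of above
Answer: 2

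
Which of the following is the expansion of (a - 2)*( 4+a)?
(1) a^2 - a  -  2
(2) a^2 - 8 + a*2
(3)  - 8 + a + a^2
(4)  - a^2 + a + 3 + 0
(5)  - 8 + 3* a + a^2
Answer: 2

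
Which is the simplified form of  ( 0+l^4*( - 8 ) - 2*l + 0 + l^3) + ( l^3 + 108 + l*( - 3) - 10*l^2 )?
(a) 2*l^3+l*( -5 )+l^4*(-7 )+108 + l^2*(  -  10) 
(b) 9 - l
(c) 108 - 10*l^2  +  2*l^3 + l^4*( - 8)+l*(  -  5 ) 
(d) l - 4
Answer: c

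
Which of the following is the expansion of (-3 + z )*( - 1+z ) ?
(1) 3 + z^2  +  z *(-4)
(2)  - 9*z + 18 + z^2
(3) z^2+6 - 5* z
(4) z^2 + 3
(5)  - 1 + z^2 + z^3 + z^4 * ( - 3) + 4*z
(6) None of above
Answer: 1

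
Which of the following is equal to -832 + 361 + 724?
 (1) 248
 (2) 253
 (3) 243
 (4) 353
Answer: 2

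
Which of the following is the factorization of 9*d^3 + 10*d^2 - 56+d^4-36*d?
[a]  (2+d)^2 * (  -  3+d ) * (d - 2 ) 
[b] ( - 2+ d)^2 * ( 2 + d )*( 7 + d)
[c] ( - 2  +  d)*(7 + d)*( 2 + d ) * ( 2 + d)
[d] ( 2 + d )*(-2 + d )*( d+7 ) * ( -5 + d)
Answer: c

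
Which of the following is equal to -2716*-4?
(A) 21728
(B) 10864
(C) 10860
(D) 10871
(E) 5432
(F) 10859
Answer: B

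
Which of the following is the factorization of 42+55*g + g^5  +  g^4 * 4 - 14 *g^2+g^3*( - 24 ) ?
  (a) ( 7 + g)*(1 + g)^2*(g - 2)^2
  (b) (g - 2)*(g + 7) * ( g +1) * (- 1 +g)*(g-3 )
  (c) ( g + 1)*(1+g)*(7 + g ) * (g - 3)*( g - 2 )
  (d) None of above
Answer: c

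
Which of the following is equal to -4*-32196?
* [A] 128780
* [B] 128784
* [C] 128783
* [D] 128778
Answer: B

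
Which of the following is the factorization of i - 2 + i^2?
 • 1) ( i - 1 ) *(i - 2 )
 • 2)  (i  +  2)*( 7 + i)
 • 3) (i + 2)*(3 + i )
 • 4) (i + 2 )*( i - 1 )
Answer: 4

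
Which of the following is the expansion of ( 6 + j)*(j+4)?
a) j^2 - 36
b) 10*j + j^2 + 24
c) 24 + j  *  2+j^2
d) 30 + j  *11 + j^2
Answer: b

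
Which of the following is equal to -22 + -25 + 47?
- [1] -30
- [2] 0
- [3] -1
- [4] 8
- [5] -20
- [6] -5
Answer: 2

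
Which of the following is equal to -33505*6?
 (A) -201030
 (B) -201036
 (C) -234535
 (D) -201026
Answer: A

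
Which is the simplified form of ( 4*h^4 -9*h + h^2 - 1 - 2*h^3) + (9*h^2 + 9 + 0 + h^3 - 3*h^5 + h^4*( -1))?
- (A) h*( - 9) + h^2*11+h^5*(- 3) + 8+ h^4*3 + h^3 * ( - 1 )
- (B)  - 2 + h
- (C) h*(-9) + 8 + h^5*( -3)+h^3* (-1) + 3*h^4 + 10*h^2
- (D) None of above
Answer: C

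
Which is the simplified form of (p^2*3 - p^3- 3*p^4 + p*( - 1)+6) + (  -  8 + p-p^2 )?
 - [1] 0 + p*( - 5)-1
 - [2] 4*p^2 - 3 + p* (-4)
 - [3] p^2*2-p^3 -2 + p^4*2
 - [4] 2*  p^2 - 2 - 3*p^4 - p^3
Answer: 4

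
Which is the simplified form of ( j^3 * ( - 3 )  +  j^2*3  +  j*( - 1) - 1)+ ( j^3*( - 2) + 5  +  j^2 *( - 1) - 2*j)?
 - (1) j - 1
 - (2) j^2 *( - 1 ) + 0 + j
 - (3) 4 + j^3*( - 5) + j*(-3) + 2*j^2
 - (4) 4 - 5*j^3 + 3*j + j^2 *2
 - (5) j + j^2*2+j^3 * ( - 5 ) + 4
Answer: 3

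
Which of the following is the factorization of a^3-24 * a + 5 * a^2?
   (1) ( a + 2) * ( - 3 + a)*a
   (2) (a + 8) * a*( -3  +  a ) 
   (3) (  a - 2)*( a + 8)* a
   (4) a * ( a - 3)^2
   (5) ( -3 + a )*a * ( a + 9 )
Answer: 2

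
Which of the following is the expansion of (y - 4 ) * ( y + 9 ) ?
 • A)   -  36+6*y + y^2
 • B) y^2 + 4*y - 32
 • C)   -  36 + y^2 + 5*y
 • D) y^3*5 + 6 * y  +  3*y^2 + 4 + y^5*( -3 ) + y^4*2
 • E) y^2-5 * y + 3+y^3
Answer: C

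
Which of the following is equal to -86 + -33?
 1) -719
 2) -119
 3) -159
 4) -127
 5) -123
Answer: 2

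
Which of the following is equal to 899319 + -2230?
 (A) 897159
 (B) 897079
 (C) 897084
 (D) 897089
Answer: D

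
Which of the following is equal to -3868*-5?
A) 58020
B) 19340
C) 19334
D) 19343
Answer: B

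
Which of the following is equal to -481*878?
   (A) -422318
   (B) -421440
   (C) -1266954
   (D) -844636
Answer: A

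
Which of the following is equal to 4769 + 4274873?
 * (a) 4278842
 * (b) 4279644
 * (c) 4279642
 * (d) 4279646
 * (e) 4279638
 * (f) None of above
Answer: c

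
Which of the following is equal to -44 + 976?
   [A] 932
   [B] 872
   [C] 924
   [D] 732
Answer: A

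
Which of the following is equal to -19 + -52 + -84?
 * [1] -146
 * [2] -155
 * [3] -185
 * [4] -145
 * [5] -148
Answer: 2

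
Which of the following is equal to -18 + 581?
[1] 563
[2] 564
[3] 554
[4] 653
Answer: 1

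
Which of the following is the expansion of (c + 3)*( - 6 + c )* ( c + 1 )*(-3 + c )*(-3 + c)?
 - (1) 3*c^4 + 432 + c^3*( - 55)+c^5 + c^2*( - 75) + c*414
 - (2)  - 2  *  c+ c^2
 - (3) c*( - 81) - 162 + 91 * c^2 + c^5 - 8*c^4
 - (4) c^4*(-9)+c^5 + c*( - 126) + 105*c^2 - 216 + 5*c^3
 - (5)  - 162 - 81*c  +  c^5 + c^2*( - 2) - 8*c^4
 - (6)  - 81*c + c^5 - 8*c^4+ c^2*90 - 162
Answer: 6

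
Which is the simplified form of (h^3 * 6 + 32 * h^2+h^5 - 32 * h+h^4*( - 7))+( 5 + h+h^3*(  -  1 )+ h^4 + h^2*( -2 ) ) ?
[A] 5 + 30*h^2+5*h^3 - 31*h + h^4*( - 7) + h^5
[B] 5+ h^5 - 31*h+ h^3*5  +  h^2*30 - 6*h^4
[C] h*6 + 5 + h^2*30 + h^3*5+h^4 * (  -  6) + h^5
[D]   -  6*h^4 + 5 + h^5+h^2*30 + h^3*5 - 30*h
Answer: B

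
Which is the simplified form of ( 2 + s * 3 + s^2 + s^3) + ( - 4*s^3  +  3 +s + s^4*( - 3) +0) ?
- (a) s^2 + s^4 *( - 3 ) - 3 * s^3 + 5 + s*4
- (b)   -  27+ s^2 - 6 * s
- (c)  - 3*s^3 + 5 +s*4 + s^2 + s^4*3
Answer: a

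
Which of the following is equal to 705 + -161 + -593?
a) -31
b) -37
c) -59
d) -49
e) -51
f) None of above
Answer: d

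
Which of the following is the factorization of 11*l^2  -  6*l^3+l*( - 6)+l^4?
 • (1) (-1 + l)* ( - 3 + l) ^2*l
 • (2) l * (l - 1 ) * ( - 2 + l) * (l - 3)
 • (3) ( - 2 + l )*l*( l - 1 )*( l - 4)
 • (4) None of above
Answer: 2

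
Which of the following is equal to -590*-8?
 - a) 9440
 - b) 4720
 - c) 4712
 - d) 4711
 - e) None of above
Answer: b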